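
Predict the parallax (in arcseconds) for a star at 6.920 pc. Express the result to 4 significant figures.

0.1445 arcsec

p = 1/d = 1/6.92 = 0.14451 arcsec.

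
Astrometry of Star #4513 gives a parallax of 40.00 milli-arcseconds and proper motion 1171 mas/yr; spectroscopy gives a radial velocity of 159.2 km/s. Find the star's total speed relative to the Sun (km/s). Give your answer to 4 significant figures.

211.2 km/s

d = 1/p = 1/0.04000″ = 25 pc.
μ = 1171 mas/yr = 1.171 ″/yr.
v_t = 4.740 μ d = 4.740 × 1.171 × 25 = 138.76 km/s.
v = √(v_r² + v_t²) = √(159.2² + 138.76²) = √44599 = 211.18 km/s.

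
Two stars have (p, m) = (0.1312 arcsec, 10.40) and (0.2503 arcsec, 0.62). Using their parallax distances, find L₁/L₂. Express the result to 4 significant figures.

L₁/L₂ = 0.0004457

d₁ = 1/p₁ = 1/0.1312″ = 7.622 pc; d₂ = 1/p₂ = 1/0.2503″ = 3.9952 pc.
M₁ = m₁ − 5 log₁₀ d₁ + 5 = 10.40 − 4.4103 + 5 = 10.9897.
M₂ = 0.62 − 3.0077 + 5 = 2.6123.
L₁/L₂ = 10^(0.4(M₂ − M₁)) = 10^(0.4 × (-8.3774)) = 10^(-3.35096) = 0.0004457.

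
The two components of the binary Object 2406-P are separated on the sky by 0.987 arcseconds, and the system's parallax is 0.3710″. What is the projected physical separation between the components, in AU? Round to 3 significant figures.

2.66 AU

d = 1/p = 1/0.3710″ = 2.6954 pc.
At distance d (pc), an angle of θ arcsec spans θ·d AU: s = 0.987 × 2.6954 = 2.6604 AU.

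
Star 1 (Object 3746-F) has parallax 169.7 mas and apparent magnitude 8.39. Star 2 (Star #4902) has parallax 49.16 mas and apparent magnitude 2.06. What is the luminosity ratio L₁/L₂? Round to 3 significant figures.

L₁/L₂ = 0.000247

d₁ = 1/p₁ = 1/0.1697″ = 5.8928 pc; d₂ = 1/p₂ = 1/0.04916″ = 20.342 pc.
M₁ = m₁ − 5 log₁₀ d₁ + 5 = 8.39 − 3.8516 + 5 = 9.5384.
M₂ = 2.06 − 6.5420 + 5 = 0.5180.
L₁/L₂ = 10^(0.4(M₂ − M₁)) = 10^(0.4 × (-9.0204)) = 10^(-3.60816) = 0.00024651.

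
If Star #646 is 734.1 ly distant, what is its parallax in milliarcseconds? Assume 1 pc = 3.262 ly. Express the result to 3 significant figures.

d = 734.1 ly ÷ 3.262 = 225.05 pc.
p = 1/d = 1/225.05 = 0.0044435 arcsec.
= 0.0044435 × 1000 = 4.4435 mas.

4.44 mas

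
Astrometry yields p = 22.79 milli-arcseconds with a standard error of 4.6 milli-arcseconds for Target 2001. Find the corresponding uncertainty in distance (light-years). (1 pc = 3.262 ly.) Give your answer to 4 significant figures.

28.89 ly

d = 1/p, so σ_d = σ_p / p².
σ_d = 0.00460 / (0.02279)² = 0.00460 / 0.00051938 = 8.8567 pc = 8.8567 × 3.262 ly = 28.891 ly.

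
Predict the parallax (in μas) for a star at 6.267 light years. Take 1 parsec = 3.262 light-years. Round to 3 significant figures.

d = 6.267 ly ÷ 3.262 = 1.9212 pc.
p = 1/d = 1/1.9212 = 0.52051 arcsec.
= 0.52051 × 10⁶ = 5.2051 × 10^5 μas.

521000 μas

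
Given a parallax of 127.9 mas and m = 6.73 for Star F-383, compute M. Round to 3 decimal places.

M = 7.264

d = 1/p = 1/0.1279″ = 7.8186 pc.
m − M = 5 log₁₀(7.8186) − 5 = 4.4656 − 5 = -0.5344.
M = m − (m − M) = 6.73 − (-0.5344) = 7.264.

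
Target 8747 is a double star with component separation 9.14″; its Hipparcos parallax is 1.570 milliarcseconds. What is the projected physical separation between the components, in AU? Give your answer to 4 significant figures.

d = 1/p = 1/0.001570″ = 636.94 pc.
At distance d (pc), an angle of θ arcsec spans θ·d AU: s = 9.14 × 636.94 = 5821.6 AU.

5822 AU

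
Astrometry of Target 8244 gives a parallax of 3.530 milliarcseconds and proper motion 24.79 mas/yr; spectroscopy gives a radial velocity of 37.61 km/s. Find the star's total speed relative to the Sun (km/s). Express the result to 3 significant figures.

d = 1/p = 1/0.003530″ = 283.29 pc.
μ = 24.79 mas/yr = 0.02479 ″/yr.
v_t = 4.740 μ d = 4.740 × 0.02479 × 283.29 = 33.288 km/s.
v = √(v_r² + v_t²) = √(37.61² + 33.288²) = √2522.6 = 50.225 km/s.

50.2 km/s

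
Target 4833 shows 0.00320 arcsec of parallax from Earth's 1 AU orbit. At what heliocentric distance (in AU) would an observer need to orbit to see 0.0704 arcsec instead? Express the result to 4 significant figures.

Parallax scales linearly with baseline: p ∝ B, so B = p_target / p_Earth × 1 AU.
B = 0.0704 / 0.00320 = 22 AU.

22.00 AU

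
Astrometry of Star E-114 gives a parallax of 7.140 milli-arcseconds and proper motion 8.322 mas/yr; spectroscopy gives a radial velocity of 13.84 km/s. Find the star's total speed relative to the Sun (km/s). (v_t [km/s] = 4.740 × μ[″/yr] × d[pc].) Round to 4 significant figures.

14.90 km/s

d = 1/p = 1/0.007140″ = 140.06 pc.
μ = 8.322 mas/yr = 0.008322 ″/yr.
v_t = 4.740 μ d = 4.740 × 0.008322 × 140.06 = 5.5248 km/s.
v = √(v_r² + v_t²) = √(13.84² + 5.5248²) = √222.069 = 14.902 km/s.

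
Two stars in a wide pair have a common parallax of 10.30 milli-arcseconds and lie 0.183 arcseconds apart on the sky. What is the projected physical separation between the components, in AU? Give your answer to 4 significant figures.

17.77 AU

d = 1/p = 1/0.01030″ = 97.087 pc.
At distance d (pc), an angle of θ arcsec spans θ·d AU: s = 0.183 × 97.087 = 17.767 AU.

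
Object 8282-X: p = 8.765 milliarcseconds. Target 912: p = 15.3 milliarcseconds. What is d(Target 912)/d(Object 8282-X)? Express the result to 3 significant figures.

Since d = 1/p, d_B/d_A = p_A/p_B.
= 8.765 / 15.3 = 0.57288.

0.573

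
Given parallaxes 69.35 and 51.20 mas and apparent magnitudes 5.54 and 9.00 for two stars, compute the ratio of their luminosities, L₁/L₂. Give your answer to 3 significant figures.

d₁ = 1/p₁ = 1/0.06935″ = 14.42 pc; d₂ = 1/p₂ = 1/0.05120″ = 19.531 pc.
M₁ = m₁ − 5 log₁₀ d₁ + 5 = 5.54 − 5.7948 + 5 = 4.7452.
M₂ = 9.00 − 6.4536 + 5 = 7.5464.
L₁/L₂ = 10^(0.4(M₂ − M₁)) = 10^(0.4 × 2.8012) = 10^1.12048 = 13.197.

L₁/L₂ = 13.2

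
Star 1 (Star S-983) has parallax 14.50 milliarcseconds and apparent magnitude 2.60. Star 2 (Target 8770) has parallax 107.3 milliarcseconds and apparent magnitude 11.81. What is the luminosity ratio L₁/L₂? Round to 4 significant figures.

d₁ = 1/p₁ = 1/0.01450″ = 68.966 pc; d₂ = 1/p₂ = 1/0.1073″ = 9.3197 pc.
M₁ = m₁ − 5 log₁₀ d₁ + 5 = 2.60 − 9.1932 + 5 = -1.5932.
M₂ = 11.81 − 4.8470 + 5 = 11.9630.
L₁/L₂ = 10^(0.4(M₂ − M₁)) = 10^(0.4 × 13.5562) = 10^5.42248 = 2.6453 × 10^5.

L₁/L₂ = 264500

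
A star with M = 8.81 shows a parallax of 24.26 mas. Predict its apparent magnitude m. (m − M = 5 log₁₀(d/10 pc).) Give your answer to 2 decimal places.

d = 1/p = 1/0.02426″ = 41.22 pc.
m − M = 5 log₁₀ d − 5 = 5 log₁₀(41.22) − 5 = 8.0755 − 5 = 3.0755.
m = M + (m − M) = 8.81 + 3.0755 = 11.89.

m = 11.89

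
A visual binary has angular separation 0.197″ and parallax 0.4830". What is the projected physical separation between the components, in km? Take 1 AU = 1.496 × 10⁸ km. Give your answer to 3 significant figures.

d = 1/p = 1/0.4830″ = 2.0704 pc.
At distance d (pc), an angle of θ arcsec spans θ·d AU: s = 0.197 × 2.0704 = 0.40787 AU.
= 0.40787 × 1.496 × 10⁸ km = 6.1017 × 10^7 km.

6.10 × 10^7 km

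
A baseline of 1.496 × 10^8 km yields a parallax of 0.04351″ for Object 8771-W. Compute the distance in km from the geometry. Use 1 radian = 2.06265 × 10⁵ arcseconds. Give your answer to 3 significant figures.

7.09 × 10^14 km

θ = 0.04351″ = 0.04351/206265 = 2.1094 × 10^-7 rad.
d = B/θ = (1.496 × 10^8) / (2.1094 × 10^-7) = 7.0921 × 10^14 km.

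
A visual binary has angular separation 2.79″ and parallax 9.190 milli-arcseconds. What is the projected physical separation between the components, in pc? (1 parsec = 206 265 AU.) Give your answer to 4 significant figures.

0.001472 pc

d = 1/p = 1/0.009190″ = 108.81 pc.
At distance d (pc), an angle of θ arcsec spans θ·d AU: s = 2.79 × 108.81 = 303.58 AU.
= 303.58 / 206265 = 0.0014718 pc.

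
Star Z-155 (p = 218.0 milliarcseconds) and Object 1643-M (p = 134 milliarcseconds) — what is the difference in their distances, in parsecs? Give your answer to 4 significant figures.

d_A = 1/0.2180″ = 4.5872 pc; d_B = 1/0.1340″ = 7.4627 pc.
|d_B − d_A| = |7.4627 − 4.5872| = 2.8755 pc.

2.876 pc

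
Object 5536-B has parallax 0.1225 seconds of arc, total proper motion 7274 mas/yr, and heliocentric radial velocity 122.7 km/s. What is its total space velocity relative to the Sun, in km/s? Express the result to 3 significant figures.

307 km/s

d = 1/p = 1/0.1225″ = 8.1633 pc.
μ = 7274 mas/yr = 7.274 ″/yr.
v_t = 4.740 μ d = 4.740 × 7.274 × 8.1633 = 281.46 km/s.
v = √(v_r² + v_t²) = √(122.7² + 281.46²) = √94275 = 307.04 km/s.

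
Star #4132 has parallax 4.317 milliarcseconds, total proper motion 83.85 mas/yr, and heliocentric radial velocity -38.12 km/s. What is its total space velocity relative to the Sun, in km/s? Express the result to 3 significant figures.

99.6 km/s

d = 1/p = 1/0.004317″ = 231.64 pc.
μ = 83.85 mas/yr = 0.08385 ″/yr.
v_t = 4.740 μ d = 4.740 × 0.08385 × 231.64 = 92.065 km/s.
v = √(v_r² + v_t²) = √((-38.12)² + 92.065²) = √9929.1 = 99.645 km/s.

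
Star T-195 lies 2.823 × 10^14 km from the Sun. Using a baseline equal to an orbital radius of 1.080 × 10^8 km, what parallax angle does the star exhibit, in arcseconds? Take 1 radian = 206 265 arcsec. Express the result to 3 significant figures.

θ ≈ B/d = (1.080 × 10^8) / (2.823 × 10^14) = 3.8257 × 10^-7 rad.
In arcseconds: 3.8257 × 10^-7 × 206265 = 0.078911″.

0.0789 arcsec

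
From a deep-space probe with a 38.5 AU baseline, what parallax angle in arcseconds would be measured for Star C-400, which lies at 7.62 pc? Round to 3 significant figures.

p (arcsec) = B (AU) / d (pc).
p = 38.5 / 7.62 = 5.0525 arcsec.

5.05 arcsec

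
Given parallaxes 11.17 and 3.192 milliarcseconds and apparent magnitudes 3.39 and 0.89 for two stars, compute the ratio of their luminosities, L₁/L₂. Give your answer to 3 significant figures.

d₁ = 1/p₁ = 1/0.01117″ = 89.526 pc; d₂ = 1/p₂ = 1/0.003192″ = 313.28 pc.
M₁ = m₁ − 5 log₁₀ d₁ + 5 = 3.39 − 9.7597 + 5 = -1.3697.
M₂ = 0.89 − 12.4797 + 5 = -6.5897.
L₁/L₂ = 10^(0.4(M₂ − M₁)) = 10^(0.4 × (-5.2200)) = 10^(-2.08800) = 0.0081658.

L₁/L₂ = 0.00817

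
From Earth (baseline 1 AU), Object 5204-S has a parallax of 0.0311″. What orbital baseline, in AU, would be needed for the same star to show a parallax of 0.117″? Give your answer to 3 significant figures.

3.76 AU

Parallax scales linearly with baseline: p ∝ B, so B = p_target / p_Earth × 1 AU.
B = 0.117 / 0.0311 = 3.7621 AU.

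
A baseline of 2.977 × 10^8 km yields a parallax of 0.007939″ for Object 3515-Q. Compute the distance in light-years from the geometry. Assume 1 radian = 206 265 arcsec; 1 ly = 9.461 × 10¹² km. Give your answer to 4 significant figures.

817.5 ly

θ = 0.007939″ = 0.007939/206265 = 3.8489 × 10^-8 rad.
d = B/θ = (2.977 × 10^8) / (3.8489 × 10^-8) = 7.7347 × 10^15 km = (7.7347 × 10^15) / (9.461 × 10^12) ly = 817.54 ly.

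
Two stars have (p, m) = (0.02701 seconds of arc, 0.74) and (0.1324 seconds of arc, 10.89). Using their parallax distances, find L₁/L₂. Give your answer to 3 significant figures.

L₁/L₂ = 276000

d₁ = 1/p₁ = 1/0.02701″ = 37.023 pc; d₂ = 1/p₂ = 1/0.1324″ = 7.5529 pc.
M₁ = m₁ − 5 log₁₀ d₁ + 5 = 0.74 − 7.8424 + 5 = -2.1024.
M₂ = 10.89 − 4.3906 + 5 = 11.4994.
L₁/L₂ = 10^(0.4(M₂ − M₁)) = 10^(0.4 × 13.6018) = 10^5.44072 = 2.7588 × 10^5.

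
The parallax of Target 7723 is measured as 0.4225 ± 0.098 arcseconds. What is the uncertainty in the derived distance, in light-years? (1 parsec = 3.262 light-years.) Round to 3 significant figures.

d = 1/p, so σ_d = σ_p / p².
σ_d = 0.0980 / (0.4225)² = 0.0980 / 0.17851 = 0.54899 pc = 0.54899 × 3.262 ly = 1.7908 ly.

1.79 ly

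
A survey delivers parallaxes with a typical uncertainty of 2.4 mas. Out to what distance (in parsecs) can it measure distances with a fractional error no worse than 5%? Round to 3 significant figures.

20.8 pc

σ_d/d = σ_p/p, so the condition is σ_p/p ≤ 0.05, i.e. p ≥ σ_p/0.05.
p_min = 2.4/0.05 = 48 mas = 0.048 arcsec.
d_max = 1/p_min = 1/0.048 = 20.833 pc.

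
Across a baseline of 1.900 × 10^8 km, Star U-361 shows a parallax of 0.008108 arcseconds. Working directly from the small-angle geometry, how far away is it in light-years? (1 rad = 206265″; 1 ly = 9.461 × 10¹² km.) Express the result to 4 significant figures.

θ = 0.008108″ = 0.008108/206265 = 3.9309 × 10^-8 rad.
d = B/θ = (1.900 × 10^8) / (3.9309 × 10^-8) = 4.8335 × 10^15 km = (4.8335 × 10^15) / (9.461 × 10^12) ly = 510.89 ly.

510.9 ly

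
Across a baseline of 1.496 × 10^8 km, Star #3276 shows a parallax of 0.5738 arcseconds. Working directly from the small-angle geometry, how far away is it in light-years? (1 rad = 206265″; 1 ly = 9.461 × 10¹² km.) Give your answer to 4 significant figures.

5.684 ly

θ = 0.5738″ = 0.5738/206265 = 2.7819 × 10^-6 rad.
d = B/θ = (1.496 × 10^8) / (2.7819 × 10^-6) = 5.3776 × 10^13 km = (5.3776 × 10^13) / (9.461 × 10^12) ly = 5.684 ly.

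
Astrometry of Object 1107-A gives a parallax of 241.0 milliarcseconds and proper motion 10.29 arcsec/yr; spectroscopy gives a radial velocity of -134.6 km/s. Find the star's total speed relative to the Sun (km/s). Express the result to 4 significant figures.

243.1 km/s

d = 1/p = 1/0.2410″ = 4.1494 pc.
v_t = 4.740 μ d = 4.740 × 10.29 × 4.1494 = 202.39 km/s.
v = √(v_r² + v_t²) = √((-134.6)² + 202.39²) = √59078.9 = 243.06 km/s.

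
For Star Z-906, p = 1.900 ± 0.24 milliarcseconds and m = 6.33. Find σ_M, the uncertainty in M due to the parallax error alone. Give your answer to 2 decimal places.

M = m − 5 log₁₀ d + 5 = m + 5 log₁₀ p + 5, so ∂M/∂p = 5/(p ln 10).
σ_M = (5/ln 10) · (σ_p/p) = 2.1715 × 0.24/1.900 = 2.1715 × 0.12632 = 0.2743.

σ_M = 0.27 mag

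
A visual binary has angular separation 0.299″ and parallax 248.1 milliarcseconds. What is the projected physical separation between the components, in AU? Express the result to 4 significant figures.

d = 1/p = 1/0.2481″ = 4.0306 pc.
At distance d (pc), an angle of θ arcsec spans θ·d AU: s = 0.299 × 4.0306 = 1.2051 AU.

1.205 AU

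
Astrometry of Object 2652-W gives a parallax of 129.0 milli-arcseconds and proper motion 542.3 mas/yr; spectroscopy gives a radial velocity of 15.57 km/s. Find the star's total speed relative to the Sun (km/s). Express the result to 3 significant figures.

25.3 km/s

d = 1/p = 1/0.1290″ = 7.7519 pc.
μ = 542.3 mas/yr = 0.5423 ″/yr.
v_t = 4.740 μ d = 4.740 × 0.5423 × 7.7519 = 19.926 km/s.
v = √(v_r² + v_t²) = √(15.57² + 19.926²) = √639.47 = 25.288 km/s.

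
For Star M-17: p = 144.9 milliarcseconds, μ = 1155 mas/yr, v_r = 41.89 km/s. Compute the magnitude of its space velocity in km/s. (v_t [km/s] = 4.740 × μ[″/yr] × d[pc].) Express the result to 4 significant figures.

56.41 km/s

d = 1/p = 1/0.1449″ = 6.9013 pc.
μ = 1155 mas/yr = 1.155 ″/yr.
v_t = 4.740 μ d = 4.740 × 1.155 × 6.9013 = 37.783 km/s.
v = √(v_r² + v_t²) = √(41.89² + 37.783²) = √3182.33 = 56.412 km/s.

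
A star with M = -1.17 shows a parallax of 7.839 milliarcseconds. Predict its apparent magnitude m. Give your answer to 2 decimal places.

m = 4.36

d = 1/p = 1/0.007839″ = 127.57 pc.
m − M = 5 log₁₀ d − 5 = 5 log₁₀(127.57) − 5 = 10.5287 − 5 = 5.5287.
m = M + (m − M) = -1.17 + 5.5287 = 4.36.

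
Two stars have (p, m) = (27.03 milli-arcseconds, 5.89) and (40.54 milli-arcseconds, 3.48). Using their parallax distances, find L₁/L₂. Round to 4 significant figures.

d₁ = 1/p₁ = 1/0.02703″ = 36.996 pc; d₂ = 1/p₂ = 1/0.04054″ = 24.667 pc.
M₁ = m₁ − 5 log₁₀ d₁ + 5 = 5.89 − 7.8408 + 5 = 3.0492.
M₂ = 3.48 − 6.9606 + 5 = 1.5194.
L₁/L₂ = 10^(0.4(M₂ − M₁)) = 10^(0.4 × (-1.5298)) = 10^(-0.61192) = 0.24439.

L₁/L₂ = 0.2444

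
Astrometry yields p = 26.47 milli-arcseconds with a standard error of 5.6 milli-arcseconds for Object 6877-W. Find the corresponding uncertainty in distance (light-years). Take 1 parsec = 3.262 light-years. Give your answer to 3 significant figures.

26.1 ly

d = 1/p, so σ_d = σ_p / p².
σ_d = 0.00560 / (0.02647)² = 0.00560 / 0.00070066 = 7.9925 pc = 7.9925 × 3.262 ly = 26.072 ly.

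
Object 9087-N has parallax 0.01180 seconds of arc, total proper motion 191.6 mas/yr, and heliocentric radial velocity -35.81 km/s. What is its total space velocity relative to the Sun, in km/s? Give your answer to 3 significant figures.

84.9 km/s

d = 1/p = 1/0.01180″ = 84.746 pc.
μ = 191.6 mas/yr = 0.1916 ″/yr.
v_t = 4.740 μ d = 4.740 × 0.1916 × 84.746 = 76.965 km/s.
v = √(v_r² + v_t²) = √((-35.81)² + 76.965²) = √7205.97 = 84.888 km/s.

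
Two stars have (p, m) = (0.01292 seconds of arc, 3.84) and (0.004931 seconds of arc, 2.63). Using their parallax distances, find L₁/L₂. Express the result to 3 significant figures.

d₁ = 1/p₁ = 1/0.01292″ = 77.399 pc; d₂ = 1/p₂ = 1/0.004931″ = 202.8 pc.
M₁ = m₁ − 5 log₁₀ d₁ + 5 = 3.84 − 9.4437 + 5 = -0.6037.
M₂ = 2.63 − 11.5353 + 5 = -3.9053.
L₁/L₂ = 10^(0.4(M₂ − M₁)) = 10^(0.4 × (-3.3016)) = 10^(-1.32064) = 0.047793.

L₁/L₂ = 0.0478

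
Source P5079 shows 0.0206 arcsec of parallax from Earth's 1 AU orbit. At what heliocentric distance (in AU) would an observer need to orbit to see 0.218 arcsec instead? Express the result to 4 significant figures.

Parallax scales linearly with baseline: p ∝ B, so B = p_target / p_Earth × 1 AU.
B = 0.218 / 0.0206 = 10.583 AU.

10.58 AU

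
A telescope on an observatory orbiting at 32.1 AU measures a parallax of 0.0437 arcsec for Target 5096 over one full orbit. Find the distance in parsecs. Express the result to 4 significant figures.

734.6 pc

With baseline B (in AU) and parallax p (in arcsec), d = B/p parsecs.
d = 32.1 / 0.0437 = 734.55 pc.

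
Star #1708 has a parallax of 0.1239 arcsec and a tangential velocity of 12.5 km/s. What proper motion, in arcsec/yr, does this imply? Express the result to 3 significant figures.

0.327 arcsec/yr

d = 1/p = 1/0.1239″ = 8.071 pc.
μ = v_t / (4.74 d) = 12.5 / (4.74 × 8.071) = 12.5 / 38.257 = 0.32674 ″/yr.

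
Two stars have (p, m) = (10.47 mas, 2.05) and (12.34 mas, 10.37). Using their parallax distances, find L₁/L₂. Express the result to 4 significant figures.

d₁ = 1/p₁ = 1/0.01047″ = 95.511 pc; d₂ = 1/p₂ = 1/0.01234″ = 81.037 pc.
M₁ = m₁ − 5 log₁₀ d₁ + 5 = 2.05 − 9.9003 + 5 = -2.8503.
M₂ = 10.37 − 9.5434 + 5 = 5.8266.
L₁/L₂ = 10^(0.4(M₂ − M₁)) = 10^(0.4 × 8.6769) = 10^3.47076 = 2956.4.

L₁/L₂ = 2956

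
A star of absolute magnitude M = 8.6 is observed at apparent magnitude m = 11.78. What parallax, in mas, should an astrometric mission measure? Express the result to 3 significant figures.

m − M = 11.78 − 8.6 = 3.18.
d = 10^((m−M)/5 + 1) = 10^1.636 = 43.251 pc.
p = 1/d = 1/43.251 = 0.023121 arcsec = 23.121 mas.

23.1 mas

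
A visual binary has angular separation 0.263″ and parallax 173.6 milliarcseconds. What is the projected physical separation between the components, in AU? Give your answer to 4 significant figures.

1.515 AU

d = 1/p = 1/0.1736″ = 5.7604 pc.
At distance d (pc), an angle of θ arcsec spans θ·d AU: s = 0.263 × 5.7604 = 1.515 AU.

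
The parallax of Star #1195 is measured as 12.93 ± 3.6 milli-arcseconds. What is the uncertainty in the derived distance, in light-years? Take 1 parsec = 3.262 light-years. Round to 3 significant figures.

d = 1/p, so σ_d = σ_p / p².
σ_d = 0.00360 / (0.01293)² = 0.00360 / 0.00016718 = 21.534 pc = 21.534 × 3.262 ly = 70.244 ly.

70.2 ly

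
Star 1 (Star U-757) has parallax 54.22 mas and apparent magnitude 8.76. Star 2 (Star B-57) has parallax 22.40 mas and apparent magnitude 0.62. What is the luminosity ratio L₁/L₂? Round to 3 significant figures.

L₁/L₂ = 9.47 × 10^-5

d₁ = 1/p₁ = 1/0.05422″ = 18.443 pc; d₂ = 1/p₂ = 1/0.02240″ = 44.643 pc.
M₁ = m₁ − 5 log₁₀ d₁ + 5 = 8.76 − 6.3292 + 5 = 7.4308.
M₂ = 0.62 − 8.2488 + 5 = -2.6288.
L₁/L₂ = 10^(0.4(M₂ − M₁)) = 10^(0.4 × (-10.0596)) = 10^(-4.02384) = 0.000094659.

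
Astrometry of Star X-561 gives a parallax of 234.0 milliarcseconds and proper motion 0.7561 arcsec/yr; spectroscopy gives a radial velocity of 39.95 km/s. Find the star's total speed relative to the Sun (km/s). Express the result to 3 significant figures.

d = 1/p = 1/0.2340″ = 4.2735 pc.
v_t = 4.740 μ d = 4.740 × 0.7561 × 4.2735 = 15.316 km/s.
v = √(v_r² + v_t²) = √(39.95² + 15.316²) = √1830.58 = 42.785 km/s.

42.8 km/s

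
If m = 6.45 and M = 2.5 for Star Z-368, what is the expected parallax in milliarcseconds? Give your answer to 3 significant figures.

16.2 mas

m − M = 6.45 − 2.5 = 3.95.
d = 10^((m−M)/5 + 1) = 10^1.790 = 61.66 pc.
p = 1/d = 1/61.66 = 0.016218 arcsec = 16.218 mas.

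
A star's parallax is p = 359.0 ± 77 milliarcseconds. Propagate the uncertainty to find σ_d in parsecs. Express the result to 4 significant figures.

d = 1/p, so σ_d = σ_p / p².
σ_d = 0.0770 / (0.3590)² = 0.0770 / 0.12888 = 0.59745 pc.

0.5975 pc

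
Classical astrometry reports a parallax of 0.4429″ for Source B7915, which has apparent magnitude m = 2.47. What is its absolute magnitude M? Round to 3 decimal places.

M = 5.702

d = 1/p = 1/0.4429″ = 2.2578 pc.
m − M = 5 log₁₀(2.2578) − 5 = 1.7684 − 5 = -3.2316.
M = m − (m − M) = 2.47 − (-3.2316) = 5.702.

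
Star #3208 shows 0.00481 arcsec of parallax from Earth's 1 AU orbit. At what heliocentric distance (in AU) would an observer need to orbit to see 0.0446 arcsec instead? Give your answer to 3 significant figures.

Parallax scales linearly with baseline: p ∝ B, so B = p_target / p_Earth × 1 AU.
B = 0.0446 / 0.00481 = 9.2723 AU.

9.27 AU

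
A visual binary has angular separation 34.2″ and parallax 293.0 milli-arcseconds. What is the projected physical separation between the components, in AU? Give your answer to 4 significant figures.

116.7 AU

d = 1/p = 1/0.2930″ = 3.413 pc.
At distance d (pc), an angle of θ arcsec spans θ·d AU: s = 34.2 × 3.413 = 116.72 AU.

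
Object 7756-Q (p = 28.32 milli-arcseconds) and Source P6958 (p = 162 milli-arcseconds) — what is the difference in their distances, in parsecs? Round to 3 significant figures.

29.1 pc

d_A = 1/0.02832″ = 35.311 pc; d_B = 1/0.1620″ = 6.1728 pc.
|d_B − d_A| = |6.1728 − 35.311| = 29.138 pc.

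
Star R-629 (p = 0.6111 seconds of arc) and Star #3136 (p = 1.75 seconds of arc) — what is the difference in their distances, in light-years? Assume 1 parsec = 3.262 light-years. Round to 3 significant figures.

d_A = 1/0.6111″ = 1.6364 pc; d_B = 1/1.750″ = 0.57143 pc.
|d_B − d_A| = |0.57143 − 1.6364| = 1.065 pc = 1.065 × 3.262 ly = 3.474 ly.

3.47 ly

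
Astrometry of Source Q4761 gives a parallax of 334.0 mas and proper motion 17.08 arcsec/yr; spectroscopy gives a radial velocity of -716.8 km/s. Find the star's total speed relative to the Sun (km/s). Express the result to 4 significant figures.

756.7 km/s

d = 1/p = 1/0.3340″ = 2.994 pc.
v_t = 4.740 μ d = 4.740 × 17.08 × 2.994 = 242.39 km/s.
v = √(v_r² + v_t²) = √((-716.8)² + 242.39²) = √572555 = 756.67 km/s.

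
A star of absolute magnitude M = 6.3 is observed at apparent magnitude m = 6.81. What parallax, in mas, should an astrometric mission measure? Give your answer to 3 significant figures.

m − M = 6.81 − 6.3 = 0.51.
d = 10^((m−M)/5 + 1) = 10^1.102 = 12.647 pc.
p = 1/d = 1/12.647 = 0.07907 arcsec = 79.07 mas.

79.1 mas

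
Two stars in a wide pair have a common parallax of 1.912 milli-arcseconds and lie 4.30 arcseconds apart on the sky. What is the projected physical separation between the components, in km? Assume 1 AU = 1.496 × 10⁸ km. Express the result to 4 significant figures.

d = 1/p = 1/0.001912″ = 523.01 pc.
At distance d (pc), an angle of θ arcsec spans θ·d AU: s = 4.30 × 523.01 = 2248.9 AU.
= 2248.9 × 1.496 × 10⁸ km = 3.3644 × 10^11 km.

3.364 × 10^11 km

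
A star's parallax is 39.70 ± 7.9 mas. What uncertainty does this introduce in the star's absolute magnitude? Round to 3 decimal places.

σ_M = 0.432 mag

M = m − 5 log₁₀ d + 5 = m + 5 log₁₀ p + 5, so ∂M/∂p = 5/(p ln 10).
σ_M = (5/ln 10) · (σ_p/p) = 2.1715 × 7.9/39.70 = 2.1715 × 0.19899 = 0.43211.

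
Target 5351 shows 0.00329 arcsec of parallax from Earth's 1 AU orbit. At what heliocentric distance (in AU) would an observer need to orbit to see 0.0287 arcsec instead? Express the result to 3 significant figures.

Parallax scales linearly with baseline: p ∝ B, so B = p_target / p_Earth × 1 AU.
B = 0.0287 / 0.00329 = 8.7234 AU.

8.72 AU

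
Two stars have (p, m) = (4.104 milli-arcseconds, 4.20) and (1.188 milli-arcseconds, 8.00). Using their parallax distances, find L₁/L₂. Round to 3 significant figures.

d₁ = 1/p₁ = 1/0.004104″ = 243.66 pc; d₂ = 1/p₂ = 1/0.001188″ = 841.75 pc.
M₁ = m₁ − 5 log₁₀ d₁ + 5 = 4.20 − 11.9339 + 5 = -2.7339.
M₂ = 8.00 − 14.6259 + 5 = -1.6259.
L₁/L₂ = 10^(0.4(M₂ − M₁)) = 10^(0.4 × 1.1080) = 10^0.44320 = 2.7746.

L₁/L₂ = 2.77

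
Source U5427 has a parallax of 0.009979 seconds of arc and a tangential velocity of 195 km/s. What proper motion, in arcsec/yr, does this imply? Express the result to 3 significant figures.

d = 1/p = 1/0.009979″ = 100.21 pc.
μ = v_t / (4.74 d) = 195 / (4.74 × 100.21) = 195 / 475 = 0.41053 ″/yr.

0.411 arcsec/yr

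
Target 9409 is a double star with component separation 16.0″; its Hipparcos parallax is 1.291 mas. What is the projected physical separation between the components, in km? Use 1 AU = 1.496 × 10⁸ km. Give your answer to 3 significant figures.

1.85 × 10^12 km

d = 1/p = 1/0.001291″ = 774.59 pc.
At distance d (pc), an angle of θ arcsec spans θ·d AU: s = 16.0 × 774.59 = 12393 AU.
= 12393 × 1.496 × 10⁸ km = 1.8540 × 10^12 km.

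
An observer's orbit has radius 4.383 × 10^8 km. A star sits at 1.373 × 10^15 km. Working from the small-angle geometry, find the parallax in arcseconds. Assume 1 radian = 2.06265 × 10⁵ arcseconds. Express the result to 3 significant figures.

0.0658 arcsec

θ ≈ B/d = (4.383 × 10^8) / (1.373 × 10^15) = 3.1923 × 10^-7 rad.
In arcseconds: 3.1923 × 10^-7 × 206265 = 0.065846″.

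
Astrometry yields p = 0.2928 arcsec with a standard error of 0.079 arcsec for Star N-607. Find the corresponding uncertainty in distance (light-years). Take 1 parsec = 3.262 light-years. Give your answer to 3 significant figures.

3.01 ly

d = 1/p, so σ_d = σ_p / p².
σ_d = 0.0790 / (0.2928)² = 0.0790 / 0.085732 = 0.92148 pc = 0.92148 × 3.262 ly = 3.0059 ly.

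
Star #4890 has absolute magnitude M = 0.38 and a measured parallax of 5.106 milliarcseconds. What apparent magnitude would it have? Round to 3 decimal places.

d = 1/p = 1/0.005106″ = 195.85 pc.
m − M = 5 log₁₀ d − 5 = 5 log₁₀(195.85) − 5 = 11.4596 − 5 = 6.4596.
m = M + (m − M) = 0.38 + 6.4596 = 6.840.

m = 6.840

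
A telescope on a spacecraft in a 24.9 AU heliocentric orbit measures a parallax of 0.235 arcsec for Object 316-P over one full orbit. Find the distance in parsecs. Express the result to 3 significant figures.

106 pc

With baseline B (in AU) and parallax p (in arcsec), d = B/p parsecs.
d = 24.9 / 0.235 = 105.96 pc.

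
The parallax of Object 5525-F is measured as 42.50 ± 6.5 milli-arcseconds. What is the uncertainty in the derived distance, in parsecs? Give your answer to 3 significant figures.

d = 1/p, so σ_d = σ_p / p².
σ_d = 0.00650 / (0.04250)² = 0.00650 / 0.0018063 = 3.5985 pc.

3.60 pc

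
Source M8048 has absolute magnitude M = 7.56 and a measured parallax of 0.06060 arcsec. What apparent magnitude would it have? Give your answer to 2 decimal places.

m = 8.65

d = 1/p = 1/0.06060″ = 16.502 pc.
m − M = 5 log₁₀ d − 5 = 5 log₁₀(16.502) − 5 = 6.0877 − 5 = 1.0877.
m = M + (m − M) = 7.56 + 1.0877 = 8.65.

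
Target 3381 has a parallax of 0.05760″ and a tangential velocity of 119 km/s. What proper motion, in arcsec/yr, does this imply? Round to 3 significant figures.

1.45 arcsec/yr

d = 1/p = 1/0.05760″ = 17.361 pc.
μ = v_t / (4.74 d) = 119 / (4.74 × 17.361) = 119 / 82.291 = 1.4461 ″/yr.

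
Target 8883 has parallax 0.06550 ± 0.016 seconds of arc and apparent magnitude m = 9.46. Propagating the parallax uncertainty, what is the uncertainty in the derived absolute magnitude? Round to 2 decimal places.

M = m − 5 log₁₀ d + 5 = m + 5 log₁₀ p + 5, so ∂M/∂p = 5/(p ln 10).
σ_M = (5/ln 10) · (σ_p/p) = 2.1715 × 0.016/0.06550 = 2.1715 × 0.24427 = 0.53043.

σ_M = 0.53 mag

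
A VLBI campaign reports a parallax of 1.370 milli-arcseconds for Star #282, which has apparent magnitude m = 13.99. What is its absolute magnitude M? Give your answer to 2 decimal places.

M = 4.67

d = 1/p = 1/0.001370″ = 729.93 pc.
m − M = 5 log₁₀(729.93) − 5 = 14.3164 − 5 = 9.3164.
M = m − (m − M) = 13.99 − 9.3164 = 4.67.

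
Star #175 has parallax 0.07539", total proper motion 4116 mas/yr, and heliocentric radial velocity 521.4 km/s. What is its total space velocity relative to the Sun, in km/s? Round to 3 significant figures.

d = 1/p = 1/0.07539″ = 13.264 pc.
μ = 4116 mas/yr = 4.116 ″/yr.
v_t = 4.740 μ d = 4.740 × 4.116 × 13.264 = 258.78 km/s.
v = √(v_r² + v_t²) = √(521.4² + 258.78²) = √338825 = 582.09 km/s.

582 km/s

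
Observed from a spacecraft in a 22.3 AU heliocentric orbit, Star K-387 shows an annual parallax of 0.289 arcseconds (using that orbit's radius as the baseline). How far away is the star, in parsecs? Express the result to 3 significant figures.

77.2 pc

With baseline B (in AU) and parallax p (in arcsec), d = B/p parsecs.
d = 22.3 / 0.289 = 77.163 pc.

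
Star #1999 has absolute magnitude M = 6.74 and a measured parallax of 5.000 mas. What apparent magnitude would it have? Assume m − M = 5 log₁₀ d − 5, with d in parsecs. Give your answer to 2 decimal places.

d = 1/p = 1/0.005000″ = 200 pc.
m − M = 5 log₁₀ d − 5 = 5 log₁₀(200) − 5 = 11.5051 − 5 = 6.5051.
m = M + (m − M) = 6.74 + 6.5051 = 13.25.

m = 13.25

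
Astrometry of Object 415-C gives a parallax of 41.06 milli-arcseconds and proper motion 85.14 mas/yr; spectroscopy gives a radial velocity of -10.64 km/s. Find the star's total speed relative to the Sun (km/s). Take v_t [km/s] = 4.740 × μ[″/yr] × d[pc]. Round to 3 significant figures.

14.5 km/s

d = 1/p = 1/0.04106″ = 24.355 pc.
μ = 85.14 mas/yr = 0.08514 ″/yr.
v_t = 4.740 μ d = 4.740 × 0.08514 × 24.355 = 9.8288 km/s.
v = √(v_r² + v_t²) = √((-10.64)² + 9.8288²) = √209.815 = 14.485 km/s.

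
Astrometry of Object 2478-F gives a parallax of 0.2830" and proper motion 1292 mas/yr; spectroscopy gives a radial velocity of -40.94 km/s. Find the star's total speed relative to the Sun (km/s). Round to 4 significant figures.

46.31 km/s

d = 1/p = 1/0.2830″ = 3.5336 pc.
μ = 1292 mas/yr = 1.292 ″/yr.
v_t = 4.740 μ d = 4.740 × 1.292 × 3.5336 = 21.64 km/s.
v = √(v_r² + v_t²) = √((-40.94)² + 21.64²) = √2144.37 = 46.307 km/s.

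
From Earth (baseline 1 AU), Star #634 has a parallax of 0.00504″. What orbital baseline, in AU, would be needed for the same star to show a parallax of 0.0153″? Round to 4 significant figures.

3.036 AU

Parallax scales linearly with baseline: p ∝ B, so B = p_target / p_Earth × 1 AU.
B = 0.0153 / 0.00504 = 3.0357 AU.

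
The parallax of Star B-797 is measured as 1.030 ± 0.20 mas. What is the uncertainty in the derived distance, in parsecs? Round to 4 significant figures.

188.5 pc

d = 1/p, so σ_d = σ_p / p².
σ_d = 0.000200 / (0.001030)² = 0.000200 / 0.0000010609 = 188.52 pc.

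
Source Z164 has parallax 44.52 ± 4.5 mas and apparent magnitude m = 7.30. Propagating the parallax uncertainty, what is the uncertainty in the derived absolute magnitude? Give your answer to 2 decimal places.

σ_M = 0.22 mag

M = m − 5 log₁₀ d + 5 = m + 5 log₁₀ p + 5, so ∂M/∂p = 5/(p ln 10).
σ_M = (5/ln 10) · (σ_p/p) = 2.1715 × 4.5/44.52 = 2.1715 × 0.10108 = 0.2195.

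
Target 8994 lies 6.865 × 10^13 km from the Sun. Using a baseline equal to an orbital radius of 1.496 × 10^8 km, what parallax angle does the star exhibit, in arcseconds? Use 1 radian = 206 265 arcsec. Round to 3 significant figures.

0.449 arcsec

θ ≈ B/d = (1.496 × 10^8) / (6.865 × 10^13) = 2.1792 × 10^-6 rad.
In arcseconds: 2.1792 × 10^-6 × 206265 = 0.44949″.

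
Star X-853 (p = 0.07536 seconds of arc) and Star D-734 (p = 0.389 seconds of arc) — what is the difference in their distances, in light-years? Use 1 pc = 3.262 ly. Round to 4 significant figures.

34.90 ly

d_A = 1/0.07536″ = 13.27 pc; d_B = 1/0.3890″ = 2.5707 pc.
|d_B − d_A| = |2.5707 − 13.27| = 10.699 pc = 10.699 × 3.262 ly = 34.9 ly.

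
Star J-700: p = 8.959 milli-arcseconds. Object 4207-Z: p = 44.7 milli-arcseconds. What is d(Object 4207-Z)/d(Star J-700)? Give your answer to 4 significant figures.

0.2004

Since d = 1/p, d_B/d_A = p_A/p_B.
= 8.959 / 44.7 = 0.20043.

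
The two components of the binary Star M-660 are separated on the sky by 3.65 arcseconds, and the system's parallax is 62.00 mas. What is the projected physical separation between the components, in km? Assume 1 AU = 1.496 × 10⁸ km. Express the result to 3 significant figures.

d = 1/p = 1/0.06200″ = 16.129 pc.
At distance d (pc), an angle of θ arcsec spans θ·d AU: s = 3.65 × 16.129 = 58.871 AU.
= 58.871 × 1.496 × 10⁸ km = 8.8071 × 10^9 km.

8.81 × 10^9 km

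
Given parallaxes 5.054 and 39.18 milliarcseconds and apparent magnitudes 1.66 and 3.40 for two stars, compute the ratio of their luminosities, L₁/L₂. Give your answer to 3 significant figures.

L₁/L₂ = 298

d₁ = 1/p₁ = 1/0.005054″ = 197.86 pc; d₂ = 1/p₂ = 1/0.03918″ = 25.523 pc.
M₁ = m₁ − 5 log₁₀ d₁ + 5 = 1.66 − 11.4818 + 5 = -4.8218.
M₂ = 3.40 − 7.0347 + 5 = 1.3653.
L₁/L₂ = 10^(0.4(M₂ − M₁)) = 10^(0.4 × 6.1871) = 10^2.47484 = 298.43.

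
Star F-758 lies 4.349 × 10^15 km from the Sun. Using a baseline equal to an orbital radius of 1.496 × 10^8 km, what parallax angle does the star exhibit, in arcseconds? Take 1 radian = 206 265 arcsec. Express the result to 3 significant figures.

θ ≈ B/d = (1.496 × 10^8) / (4.349 × 10^15) = 3.4399 × 10^-8 rad.
In arcseconds: 3.4399 × 10^-8 × 206265 = 0.0070953″.

0.00710 arcsec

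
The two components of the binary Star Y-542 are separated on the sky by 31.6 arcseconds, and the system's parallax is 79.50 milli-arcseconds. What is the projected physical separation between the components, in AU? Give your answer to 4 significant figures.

397.5 AU

d = 1/p = 1/0.07950″ = 12.579 pc.
At distance d (pc), an angle of θ arcsec spans θ·d AU: s = 31.6 × 12.579 = 397.5 AU.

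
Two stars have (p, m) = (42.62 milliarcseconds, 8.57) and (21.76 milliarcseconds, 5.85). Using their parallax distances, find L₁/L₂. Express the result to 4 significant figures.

L₁/L₂ = 0.02129

d₁ = 1/p₁ = 1/0.04262″ = 23.463 pc; d₂ = 1/p₂ = 1/0.02176″ = 45.956 pc.
M₁ = m₁ − 5 log₁₀ d₁ + 5 = 8.57 − 6.8519 + 5 = 6.7181.
M₂ = 5.85 − 8.3117 + 5 = 2.5383.
L₁/L₂ = 10^(0.4(M₂ − M₁)) = 10^(0.4 × (-4.1798)) = 10^(-1.67192) = 0.021285.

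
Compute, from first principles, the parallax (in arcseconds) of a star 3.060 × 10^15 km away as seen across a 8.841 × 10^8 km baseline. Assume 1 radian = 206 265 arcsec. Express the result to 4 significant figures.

θ ≈ B/d = (8.841 × 10^8) / (3.060 × 10^15) = 2.8892 × 10^-7 rad.
In arcseconds: 2.8892 × 10^-7 × 206265 = 0.059594″.

0.05959 arcsec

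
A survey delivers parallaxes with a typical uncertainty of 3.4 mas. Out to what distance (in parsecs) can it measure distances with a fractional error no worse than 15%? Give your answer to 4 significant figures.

σ_d/d = σ_p/p, so the condition is σ_p/p ≤ 0.15, i.e. p ≥ σ_p/0.15.
p_min = 3.4/0.15 = 22.667 mas = 0.022667 arcsec.
d_max = 1/p_min = 1/0.022667 = 44.117 pc.

44.12 pc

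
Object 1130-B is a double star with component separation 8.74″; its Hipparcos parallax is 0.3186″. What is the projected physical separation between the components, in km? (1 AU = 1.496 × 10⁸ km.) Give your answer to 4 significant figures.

d = 1/p = 1/0.3186″ = 3.1387 pc.
At distance d (pc), an angle of θ arcsec spans θ·d AU: s = 8.74 × 3.1387 = 27.432 AU.
= 27.432 × 1.496 × 10⁸ km = 4.1038 × 10^9 km.

4.104 × 10^9 km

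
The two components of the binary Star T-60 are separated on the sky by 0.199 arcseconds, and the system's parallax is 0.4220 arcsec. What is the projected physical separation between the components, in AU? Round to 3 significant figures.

0.472 AU

d = 1/p = 1/0.4220″ = 2.3697 pc.
At distance d (pc), an angle of θ arcsec spans θ·d AU: s = 0.199 × 2.3697 = 0.47157 AU.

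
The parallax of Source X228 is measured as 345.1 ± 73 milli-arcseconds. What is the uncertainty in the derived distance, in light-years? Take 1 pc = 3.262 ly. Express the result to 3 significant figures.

d = 1/p, so σ_d = σ_p / p².
σ_d = 0.0730 / (0.3451)² = 0.0730 / 0.11909 = 0.61298 pc = 0.61298 × 3.262 ly = 1.9995 ly.

2.00 ly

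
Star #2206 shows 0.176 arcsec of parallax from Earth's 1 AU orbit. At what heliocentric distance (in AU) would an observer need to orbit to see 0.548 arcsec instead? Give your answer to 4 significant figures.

3.114 AU

Parallax scales linearly with baseline: p ∝ B, so B = p_target / p_Earth × 1 AU.
B = 0.548 / 0.176 = 3.1136 AU.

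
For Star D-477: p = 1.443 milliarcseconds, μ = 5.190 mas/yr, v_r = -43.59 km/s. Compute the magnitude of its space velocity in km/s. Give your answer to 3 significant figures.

d = 1/p = 1/0.001443″ = 693 pc.
μ = 5.190 mas/yr = 0.005190 ″/yr.
v_t = 4.740 μ d = 4.740 × 0.005190 × 693 = 17.048 km/s.
v = √(v_r² + v_t²) = √((-43.59)² + 17.048²) = √2190.72 = 46.805 km/s.

46.8 km/s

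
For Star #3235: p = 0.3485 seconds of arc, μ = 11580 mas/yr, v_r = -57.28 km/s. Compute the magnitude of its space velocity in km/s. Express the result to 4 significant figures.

d = 1/p = 1/0.3485″ = 2.8694 pc.
μ = 11580 mas/yr = 11.58 ″/yr.
v_t = 4.740 μ d = 4.740 × 11.58 × 2.8694 = 157.5 km/s.
v = √(v_r² + v_t²) = √((-57.28)² + 157.5²) = √28087.2 = 167.59 km/s.

167.6 km/s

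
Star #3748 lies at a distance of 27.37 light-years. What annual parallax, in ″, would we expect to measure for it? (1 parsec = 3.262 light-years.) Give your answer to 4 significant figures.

0.1192 ″

d = 27.37 ly ÷ 3.262 = 8.3906 pc.
p = 1/d = 1/8.3906 = 0.11918 arcsec.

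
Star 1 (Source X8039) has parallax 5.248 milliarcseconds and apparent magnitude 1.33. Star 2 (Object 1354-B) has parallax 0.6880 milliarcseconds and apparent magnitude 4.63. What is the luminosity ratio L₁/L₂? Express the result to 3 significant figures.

L₁/L₂ = 0.359

d₁ = 1/p₁ = 1/0.005248″ = 190.55 pc; d₂ = 1/p₂ = 1/0.0006880″ = 1453.5 pc.
M₁ = m₁ − 5 log₁₀ d₁ + 5 = 1.33 − 11.4000 + 5 = -5.0700.
M₂ = 4.63 − 15.8121 + 5 = -6.1821.
L₁/L₂ = 10^(0.4(M₂ − M₁)) = 10^(0.4 × (-1.1121)) = 10^(-0.44484) = 0.35905.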